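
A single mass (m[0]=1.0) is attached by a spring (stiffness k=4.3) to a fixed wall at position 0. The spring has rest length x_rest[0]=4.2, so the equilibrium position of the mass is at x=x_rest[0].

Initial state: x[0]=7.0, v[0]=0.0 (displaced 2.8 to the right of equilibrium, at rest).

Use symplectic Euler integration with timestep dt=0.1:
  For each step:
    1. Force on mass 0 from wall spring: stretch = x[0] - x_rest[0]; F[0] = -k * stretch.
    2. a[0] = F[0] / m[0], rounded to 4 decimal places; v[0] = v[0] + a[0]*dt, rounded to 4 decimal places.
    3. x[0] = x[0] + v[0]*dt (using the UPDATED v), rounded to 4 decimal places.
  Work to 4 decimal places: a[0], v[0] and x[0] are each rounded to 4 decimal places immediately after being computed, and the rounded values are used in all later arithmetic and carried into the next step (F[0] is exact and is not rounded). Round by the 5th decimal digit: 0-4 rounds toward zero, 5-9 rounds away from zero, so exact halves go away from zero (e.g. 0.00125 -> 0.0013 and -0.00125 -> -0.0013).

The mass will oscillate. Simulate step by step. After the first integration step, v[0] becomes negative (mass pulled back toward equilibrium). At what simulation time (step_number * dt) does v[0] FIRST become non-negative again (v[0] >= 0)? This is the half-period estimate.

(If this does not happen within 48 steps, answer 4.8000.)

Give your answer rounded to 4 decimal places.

Step 0: x=[7.0000] v=[0.0000]
Step 1: x=[6.8796] v=[-1.2040]
Step 2: x=[6.6440] v=[-2.3562]
Step 3: x=[6.3033] v=[-3.4071]
Step 4: x=[5.8722] v=[-4.3115]
Step 5: x=[5.3691] v=[-5.0306]
Step 6: x=[4.8158] v=[-5.5333]
Step 7: x=[4.2360] v=[-5.7981]
Step 8: x=[3.6546] v=[-5.8136]
Step 9: x=[3.0967] v=[-5.5791]
Step 10: x=[2.5862] v=[-5.1047]
Step 11: x=[2.1451] v=[-4.4108]
Step 12: x=[1.7924] v=[-3.5272]
Step 13: x=[1.5432] v=[-2.4919]
Step 14: x=[1.4083] v=[-1.3495]
Step 15: x=[1.3934] v=[-0.1491]
Step 16: x=[1.4992] v=[1.0577]
First v>=0 after going negative at step 16, time=1.6000

Answer: 1.6000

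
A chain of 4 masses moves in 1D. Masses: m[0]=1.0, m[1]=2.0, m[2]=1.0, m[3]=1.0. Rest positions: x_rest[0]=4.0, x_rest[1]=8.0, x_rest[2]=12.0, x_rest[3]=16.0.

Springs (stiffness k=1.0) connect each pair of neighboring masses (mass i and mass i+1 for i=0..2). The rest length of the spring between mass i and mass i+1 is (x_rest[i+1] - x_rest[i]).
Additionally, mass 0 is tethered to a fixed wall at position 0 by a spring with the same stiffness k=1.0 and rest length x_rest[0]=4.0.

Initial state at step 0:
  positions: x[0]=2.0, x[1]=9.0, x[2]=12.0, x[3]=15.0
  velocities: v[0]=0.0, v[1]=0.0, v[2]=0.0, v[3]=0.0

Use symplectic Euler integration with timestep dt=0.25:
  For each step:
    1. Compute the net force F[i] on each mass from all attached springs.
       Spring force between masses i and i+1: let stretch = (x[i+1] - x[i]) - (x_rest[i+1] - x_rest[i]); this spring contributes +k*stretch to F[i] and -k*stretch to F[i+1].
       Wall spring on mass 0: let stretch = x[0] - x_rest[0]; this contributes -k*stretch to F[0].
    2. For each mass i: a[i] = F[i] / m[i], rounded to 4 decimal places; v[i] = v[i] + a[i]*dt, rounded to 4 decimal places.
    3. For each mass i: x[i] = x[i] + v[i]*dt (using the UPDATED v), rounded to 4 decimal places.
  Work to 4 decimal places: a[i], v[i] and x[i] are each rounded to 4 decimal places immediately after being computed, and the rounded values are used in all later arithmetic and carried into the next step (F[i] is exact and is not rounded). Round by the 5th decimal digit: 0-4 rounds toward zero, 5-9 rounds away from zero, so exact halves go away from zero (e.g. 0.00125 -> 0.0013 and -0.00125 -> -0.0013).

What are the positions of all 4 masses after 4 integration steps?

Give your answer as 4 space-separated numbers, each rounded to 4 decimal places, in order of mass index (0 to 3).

Answer: 4.4696 7.9953 11.9505 15.5665

Derivation:
Step 0: x=[2.0000 9.0000 12.0000 15.0000] v=[0.0000 0.0000 0.0000 0.0000]
Step 1: x=[2.3125 8.8750 12.0000 15.0625] v=[1.2500 -0.5000 0.0000 0.2500]
Step 2: x=[2.8906 8.6426 11.9961 15.1836] v=[2.3125 -0.9297 -0.0156 0.4844]
Step 3: x=[3.6476 8.3352 11.9818 15.3555] v=[3.0279 -1.2295 -0.0571 0.6875]
Step 4: x=[4.4696 7.9953 11.9505 15.5665] v=[3.2879 -1.3596 -0.1253 0.8441]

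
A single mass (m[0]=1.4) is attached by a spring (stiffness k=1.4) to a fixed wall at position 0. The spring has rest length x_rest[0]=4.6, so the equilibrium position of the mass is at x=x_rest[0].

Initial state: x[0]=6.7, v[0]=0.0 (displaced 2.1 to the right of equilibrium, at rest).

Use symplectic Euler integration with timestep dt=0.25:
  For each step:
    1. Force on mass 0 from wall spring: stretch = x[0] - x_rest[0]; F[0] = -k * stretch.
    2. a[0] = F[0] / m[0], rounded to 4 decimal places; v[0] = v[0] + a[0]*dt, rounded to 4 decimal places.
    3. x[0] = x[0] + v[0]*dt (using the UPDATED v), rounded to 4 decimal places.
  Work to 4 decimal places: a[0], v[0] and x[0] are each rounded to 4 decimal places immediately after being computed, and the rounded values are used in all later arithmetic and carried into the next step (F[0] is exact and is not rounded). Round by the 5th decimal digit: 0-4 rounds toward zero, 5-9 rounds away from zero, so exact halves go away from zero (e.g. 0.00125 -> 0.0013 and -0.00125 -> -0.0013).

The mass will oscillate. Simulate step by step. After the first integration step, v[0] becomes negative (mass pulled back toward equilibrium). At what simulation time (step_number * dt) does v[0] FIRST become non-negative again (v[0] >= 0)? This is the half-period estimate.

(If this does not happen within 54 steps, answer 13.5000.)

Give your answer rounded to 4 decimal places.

Answer: 3.2500

Derivation:
Step 0: x=[6.7000] v=[0.0000]
Step 1: x=[6.5688] v=[-0.5250]
Step 2: x=[6.3145] v=[-1.0172]
Step 3: x=[5.9531] v=[-1.4458]
Step 4: x=[5.5071] v=[-1.7841]
Step 5: x=[5.0044] v=[-2.0109]
Step 6: x=[4.4764] v=[-2.1120]
Step 7: x=[3.9561] v=[-2.0811]
Step 8: x=[3.4761] v=[-1.9201]
Step 9: x=[3.0663] v=[-1.6391]
Step 10: x=[2.7524] v=[-1.2557]
Step 11: x=[2.5540] v=[-0.7938]
Step 12: x=[2.4834] v=[-0.2823]
Step 13: x=[2.5451] v=[0.2469]
First v>=0 after going negative at step 13, time=3.2500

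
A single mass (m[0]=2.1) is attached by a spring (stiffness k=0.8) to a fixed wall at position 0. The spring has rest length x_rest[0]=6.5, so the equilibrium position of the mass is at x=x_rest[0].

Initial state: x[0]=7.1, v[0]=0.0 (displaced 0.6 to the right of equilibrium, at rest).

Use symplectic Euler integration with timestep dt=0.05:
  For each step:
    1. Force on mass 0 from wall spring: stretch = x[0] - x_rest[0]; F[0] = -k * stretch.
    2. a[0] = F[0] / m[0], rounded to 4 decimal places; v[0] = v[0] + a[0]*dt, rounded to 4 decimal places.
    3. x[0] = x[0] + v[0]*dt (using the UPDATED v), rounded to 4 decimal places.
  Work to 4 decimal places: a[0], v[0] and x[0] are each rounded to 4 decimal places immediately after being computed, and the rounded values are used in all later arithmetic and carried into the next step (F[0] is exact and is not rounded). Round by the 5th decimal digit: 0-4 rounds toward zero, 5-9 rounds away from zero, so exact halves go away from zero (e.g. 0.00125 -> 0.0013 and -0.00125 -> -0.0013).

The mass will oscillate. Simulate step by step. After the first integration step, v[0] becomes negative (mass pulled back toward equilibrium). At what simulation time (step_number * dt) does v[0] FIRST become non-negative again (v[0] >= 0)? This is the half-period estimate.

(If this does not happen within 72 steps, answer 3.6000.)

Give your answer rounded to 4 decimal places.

Answer: 3.6000

Derivation:
Step 0: x=[7.1000] v=[0.0000]
Step 1: x=[7.0994] v=[-0.0114]
Step 2: x=[7.0983] v=[-0.0228]
Step 3: x=[7.0966] v=[-0.0342]
Step 4: x=[7.0943] v=[-0.0456]
Step 5: x=[7.0915] v=[-0.0569]
Step 6: x=[7.0881] v=[-0.0682]
Step 7: x=[7.0841] v=[-0.0794]
Step 8: x=[7.0796] v=[-0.0905]
Step 9: x=[7.0745] v=[-0.1015]
Step 10: x=[7.0689] v=[-0.1124]
Step 11: x=[7.0627] v=[-0.1232]
Step 12: x=[7.0560] v=[-0.1339]
Step 13: x=[7.0488] v=[-0.1445]
Step 14: x=[7.0411] v=[-0.1550]
Step 15: x=[7.0328] v=[-0.1653]
Step 16: x=[7.0240] v=[-0.1755]
Step 17: x=[7.0147] v=[-0.1855]
Step 18: x=[7.0049] v=[-0.1953]
Step 19: x=[6.9947] v=[-0.2049]
Step 20: x=[6.9840] v=[-0.2143]
Step 21: x=[6.9728] v=[-0.2235]
Step 22: x=[6.9612] v=[-0.2325]
Step 23: x=[6.9491] v=[-0.2413]
Step 24: x=[6.9366] v=[-0.2499]
Step 25: x=[6.9237] v=[-0.2582]
Step 26: x=[6.9104] v=[-0.2663]
Step 27: x=[6.8967] v=[-0.2741]
Step 28: x=[6.8826] v=[-0.2817]
Step 29: x=[6.8682] v=[-0.2890]
Step 30: x=[6.8534] v=[-0.2960]
Step 31: x=[6.8383] v=[-0.3027]
Step 32: x=[6.8228] v=[-0.3091]
Step 33: x=[6.8070] v=[-0.3153]
Step 34: x=[6.7909] v=[-0.3212]
Step 35: x=[6.7746] v=[-0.3267]
Step 36: x=[6.7580] v=[-0.3319]
Step 37: x=[6.7412] v=[-0.3368]
Step 38: x=[6.7241] v=[-0.3414]
Step 39: x=[6.7068] v=[-0.3457]
Step 40: x=[6.6893] v=[-0.3496]
Step 41: x=[6.6716] v=[-0.3532]
Step 42: x=[6.6538] v=[-0.3565]
Step 43: x=[6.6358] v=[-0.3594]
Step 44: x=[6.6177] v=[-0.3620]
Step 45: x=[6.5995] v=[-0.3642]
Step 46: x=[6.5812] v=[-0.3661]
Step 47: x=[6.5628] v=[-0.3676]
Step 48: x=[6.5444] v=[-0.3688]
Step 49: x=[6.5259] v=[-0.3696]
Step 50: x=[6.5074] v=[-0.3701]
Step 51: x=[6.4889] v=[-0.3702]
Step 52: x=[6.4704] v=[-0.3700]
Step 53: x=[6.4519] v=[-0.3694]
Step 54: x=[6.4335] v=[-0.3685]
Step 55: x=[6.4151] v=[-0.3672]
Step 56: x=[6.3968] v=[-0.3656]
Step 57: x=[6.3786] v=[-0.3636]
Step 58: x=[6.3605] v=[-0.3613]
Step 59: x=[6.3426] v=[-0.3586]
Step 60: x=[6.3248] v=[-0.3556]
Step 61: x=[6.3072] v=[-0.3523]
Step 62: x=[6.2898] v=[-0.3486]
Step 63: x=[6.2726] v=[-0.3446]
Step 64: x=[6.2556] v=[-0.3403]
Step 65: x=[6.2388] v=[-0.3356]
Step 66: x=[6.2223] v=[-0.3306]
Step 67: x=[6.2060] v=[-0.3253]
Step 68: x=[6.1900] v=[-0.3197]
Step 69: x=[6.1743] v=[-0.3138]
Step 70: x=[6.1589] v=[-0.3076]
Step 71: x=[6.1438] v=[-0.3011]
Step 72: x=[6.1291] v=[-0.2943]
v[0] did not become non-negative within 72 steps; using fallback time=3.6000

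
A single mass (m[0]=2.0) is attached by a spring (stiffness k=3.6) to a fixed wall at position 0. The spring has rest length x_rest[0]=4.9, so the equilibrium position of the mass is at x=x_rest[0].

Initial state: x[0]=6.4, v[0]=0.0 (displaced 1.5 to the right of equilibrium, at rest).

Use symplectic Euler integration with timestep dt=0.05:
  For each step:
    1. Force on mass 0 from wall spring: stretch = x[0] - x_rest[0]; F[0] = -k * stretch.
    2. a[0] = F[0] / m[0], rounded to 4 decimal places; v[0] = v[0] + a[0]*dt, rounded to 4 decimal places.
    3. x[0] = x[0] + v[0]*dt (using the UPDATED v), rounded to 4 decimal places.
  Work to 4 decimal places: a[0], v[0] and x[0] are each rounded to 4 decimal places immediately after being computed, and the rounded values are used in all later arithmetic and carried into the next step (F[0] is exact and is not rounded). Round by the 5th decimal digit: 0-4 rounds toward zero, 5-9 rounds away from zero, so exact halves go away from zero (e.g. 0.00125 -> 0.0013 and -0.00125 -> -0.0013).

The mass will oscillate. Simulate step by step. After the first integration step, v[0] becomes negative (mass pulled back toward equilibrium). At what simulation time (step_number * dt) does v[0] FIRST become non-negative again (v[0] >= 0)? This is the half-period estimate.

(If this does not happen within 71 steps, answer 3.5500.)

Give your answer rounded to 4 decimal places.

Step 0: x=[6.4000] v=[0.0000]
Step 1: x=[6.3933] v=[-0.1350]
Step 2: x=[6.3798] v=[-0.2694]
Step 3: x=[6.3597] v=[-0.4026]
Step 4: x=[6.3330] v=[-0.5340]
Step 5: x=[6.2999] v=[-0.6630]
Step 6: x=[6.2605] v=[-0.7890]
Step 7: x=[6.2149] v=[-0.9114]
Step 8: x=[6.1634] v=[-1.0297]
Step 9: x=[6.1062] v=[-1.1434]
Step 10: x=[6.0436] v=[-1.2520]
Step 11: x=[5.9759] v=[-1.3549]
Step 12: x=[5.9033] v=[-1.4517]
Step 13: x=[5.8262] v=[-1.5420]
Step 14: x=[5.7449] v=[-1.6254]
Step 15: x=[5.6598] v=[-1.7014]
Step 16: x=[5.5713] v=[-1.7698]
Step 17: x=[5.4798] v=[-1.8302]
Step 18: x=[5.3857] v=[-1.8824]
Step 19: x=[5.2894] v=[-1.9261]
Step 20: x=[5.1913] v=[-1.9611]
Step 21: x=[5.0919] v=[-1.9873]
Step 22: x=[4.9917] v=[-2.0046]
Step 23: x=[4.8911] v=[-2.0129]
Step 24: x=[4.7905] v=[-2.0121]
Step 25: x=[4.6904] v=[-2.0022]
Step 26: x=[4.5912] v=[-1.9833]
Step 27: x=[4.4934] v=[-1.9555]
Step 28: x=[4.3975] v=[-1.9189]
Step 29: x=[4.3038] v=[-1.8737]
Step 30: x=[4.2128] v=[-1.8200]
Step 31: x=[4.1249] v=[-1.7582]
Step 32: x=[4.0405] v=[-1.6884]
Step 33: x=[3.9600] v=[-1.6110]
Step 34: x=[3.8837] v=[-1.5264]
Step 35: x=[3.8120] v=[-1.4349]
Step 36: x=[3.7452] v=[-1.3370]
Step 37: x=[3.6835] v=[-1.2331]
Step 38: x=[3.6273] v=[-1.1236]
Step 39: x=[3.5768] v=[-1.0091]
Step 40: x=[3.5323] v=[-0.8900]
Step 41: x=[3.4940] v=[-0.7669]
Step 42: x=[3.4620] v=[-0.6404]
Step 43: x=[3.4365] v=[-0.5110]
Step 44: x=[3.4175] v=[-0.3793]
Step 45: x=[3.4052] v=[-0.2459]
Step 46: x=[3.3996] v=[-0.1114]
Step 47: x=[3.4008] v=[0.0236]
First v>=0 after going negative at step 47, time=2.3500

Answer: 2.3500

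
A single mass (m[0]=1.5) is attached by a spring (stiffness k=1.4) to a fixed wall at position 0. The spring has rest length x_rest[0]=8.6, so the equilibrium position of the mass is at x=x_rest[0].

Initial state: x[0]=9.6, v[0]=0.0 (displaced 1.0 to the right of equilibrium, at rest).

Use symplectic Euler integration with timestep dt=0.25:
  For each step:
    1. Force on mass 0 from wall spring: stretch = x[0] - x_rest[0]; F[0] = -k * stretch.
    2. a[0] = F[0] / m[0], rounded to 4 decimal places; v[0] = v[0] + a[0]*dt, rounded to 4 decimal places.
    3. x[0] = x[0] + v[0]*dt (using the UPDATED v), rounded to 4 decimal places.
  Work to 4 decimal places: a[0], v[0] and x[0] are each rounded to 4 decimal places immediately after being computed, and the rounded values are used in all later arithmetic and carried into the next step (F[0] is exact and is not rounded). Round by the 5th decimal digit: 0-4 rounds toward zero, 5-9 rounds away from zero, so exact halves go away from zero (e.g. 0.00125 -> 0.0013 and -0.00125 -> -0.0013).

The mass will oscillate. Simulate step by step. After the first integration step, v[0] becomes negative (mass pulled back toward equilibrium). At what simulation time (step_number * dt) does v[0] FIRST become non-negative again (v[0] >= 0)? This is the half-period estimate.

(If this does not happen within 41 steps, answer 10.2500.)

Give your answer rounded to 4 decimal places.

Answer: 3.2500

Derivation:
Step 0: x=[9.6000] v=[0.0000]
Step 1: x=[9.5417] v=[-0.2333]
Step 2: x=[9.4285] v=[-0.4530]
Step 3: x=[9.2669] v=[-0.6463]
Step 4: x=[9.0664] v=[-0.8019]
Step 5: x=[8.8387] v=[-0.9107]
Step 6: x=[8.5971] v=[-0.9664]
Step 7: x=[8.3557] v=[-0.9657]
Step 8: x=[8.1285] v=[-0.9087]
Step 9: x=[7.9288] v=[-0.7987]
Step 10: x=[7.7683] v=[-0.6421]
Step 11: x=[7.6563] v=[-0.4480]
Step 12: x=[7.5994] v=[-0.2278]
Step 13: x=[7.6008] v=[0.0057]
First v>=0 after going negative at step 13, time=3.2500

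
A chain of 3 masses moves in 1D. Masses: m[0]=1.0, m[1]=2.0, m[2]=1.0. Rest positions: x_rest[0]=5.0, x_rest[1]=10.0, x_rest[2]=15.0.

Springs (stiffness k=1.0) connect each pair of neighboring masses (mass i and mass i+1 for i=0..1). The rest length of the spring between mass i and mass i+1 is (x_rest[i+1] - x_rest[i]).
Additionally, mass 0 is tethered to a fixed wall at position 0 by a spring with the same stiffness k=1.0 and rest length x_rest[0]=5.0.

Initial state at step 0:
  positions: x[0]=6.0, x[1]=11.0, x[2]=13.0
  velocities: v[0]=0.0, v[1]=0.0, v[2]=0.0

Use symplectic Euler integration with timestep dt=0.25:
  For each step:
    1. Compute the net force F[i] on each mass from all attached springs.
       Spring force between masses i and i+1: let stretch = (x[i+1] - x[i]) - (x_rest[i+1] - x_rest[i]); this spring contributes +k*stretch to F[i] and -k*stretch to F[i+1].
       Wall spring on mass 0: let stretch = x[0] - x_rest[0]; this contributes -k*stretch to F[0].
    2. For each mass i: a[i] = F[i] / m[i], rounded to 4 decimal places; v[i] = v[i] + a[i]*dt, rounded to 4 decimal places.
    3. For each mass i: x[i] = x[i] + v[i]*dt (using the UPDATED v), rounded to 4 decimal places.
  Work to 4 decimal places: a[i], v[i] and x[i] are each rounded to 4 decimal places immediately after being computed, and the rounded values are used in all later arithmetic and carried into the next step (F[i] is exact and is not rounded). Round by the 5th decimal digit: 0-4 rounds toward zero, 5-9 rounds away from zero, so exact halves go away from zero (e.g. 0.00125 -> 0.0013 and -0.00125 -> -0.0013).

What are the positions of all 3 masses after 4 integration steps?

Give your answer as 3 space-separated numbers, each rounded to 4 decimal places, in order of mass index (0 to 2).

Step 0: x=[6.0000 11.0000 13.0000] v=[0.0000 0.0000 0.0000]
Step 1: x=[5.9375 10.9063 13.1875] v=[-0.2500 -0.3750 0.7500]
Step 2: x=[5.8145 10.7286 13.5449] v=[-0.4922 -0.7110 1.4297]
Step 3: x=[5.6352 10.4853 14.0388] v=[-0.7173 -0.9732 1.9756]
Step 4: x=[5.4068 10.2015 14.6231] v=[-0.9136 -1.1353 2.3372]

Answer: 5.4068 10.2015 14.6231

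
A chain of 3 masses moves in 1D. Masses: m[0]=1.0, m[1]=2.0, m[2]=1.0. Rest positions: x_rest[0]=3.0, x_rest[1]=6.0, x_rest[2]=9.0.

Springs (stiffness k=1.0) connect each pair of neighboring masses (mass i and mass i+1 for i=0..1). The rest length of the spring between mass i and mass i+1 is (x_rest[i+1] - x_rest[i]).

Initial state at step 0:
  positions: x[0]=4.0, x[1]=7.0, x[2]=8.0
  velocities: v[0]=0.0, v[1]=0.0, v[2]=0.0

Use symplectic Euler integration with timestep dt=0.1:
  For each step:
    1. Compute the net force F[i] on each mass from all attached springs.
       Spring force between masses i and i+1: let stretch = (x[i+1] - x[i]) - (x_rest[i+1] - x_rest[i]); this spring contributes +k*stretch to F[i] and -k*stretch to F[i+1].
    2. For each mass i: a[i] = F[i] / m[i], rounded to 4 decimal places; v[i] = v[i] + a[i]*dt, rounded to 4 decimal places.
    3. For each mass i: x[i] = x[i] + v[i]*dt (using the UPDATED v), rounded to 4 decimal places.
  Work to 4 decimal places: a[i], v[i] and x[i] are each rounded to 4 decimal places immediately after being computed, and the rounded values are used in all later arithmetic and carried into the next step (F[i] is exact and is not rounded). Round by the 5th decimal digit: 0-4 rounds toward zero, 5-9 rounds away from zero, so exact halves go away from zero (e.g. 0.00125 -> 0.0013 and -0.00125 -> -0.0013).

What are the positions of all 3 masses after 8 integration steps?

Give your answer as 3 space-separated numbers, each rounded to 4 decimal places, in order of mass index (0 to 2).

Step 0: x=[4.0000 7.0000 8.0000] v=[0.0000 0.0000 0.0000]
Step 1: x=[4.0000 6.9900 8.0200] v=[0.0000 -0.1000 0.2000]
Step 2: x=[3.9999 6.9702 8.0597] v=[-0.0010 -0.1980 0.3970]
Step 3: x=[3.9995 6.9410 8.1185] v=[-0.0040 -0.2920 0.5881]
Step 4: x=[3.9985 6.9030 8.1955] v=[-0.0099 -0.3802 0.7704]
Step 5: x=[3.9966 6.8569 8.2896] v=[-0.0195 -0.4608 0.9412]
Step 6: x=[3.9933 6.8037 8.3994] v=[-0.0335 -0.5322 1.0979]
Step 7: x=[3.9881 6.7444 8.5232] v=[-0.0525 -0.5929 1.2383]
Step 8: x=[3.9804 6.6802 8.6592] v=[-0.0769 -0.6418 1.3604]

Answer: 3.9804 6.6802 8.6592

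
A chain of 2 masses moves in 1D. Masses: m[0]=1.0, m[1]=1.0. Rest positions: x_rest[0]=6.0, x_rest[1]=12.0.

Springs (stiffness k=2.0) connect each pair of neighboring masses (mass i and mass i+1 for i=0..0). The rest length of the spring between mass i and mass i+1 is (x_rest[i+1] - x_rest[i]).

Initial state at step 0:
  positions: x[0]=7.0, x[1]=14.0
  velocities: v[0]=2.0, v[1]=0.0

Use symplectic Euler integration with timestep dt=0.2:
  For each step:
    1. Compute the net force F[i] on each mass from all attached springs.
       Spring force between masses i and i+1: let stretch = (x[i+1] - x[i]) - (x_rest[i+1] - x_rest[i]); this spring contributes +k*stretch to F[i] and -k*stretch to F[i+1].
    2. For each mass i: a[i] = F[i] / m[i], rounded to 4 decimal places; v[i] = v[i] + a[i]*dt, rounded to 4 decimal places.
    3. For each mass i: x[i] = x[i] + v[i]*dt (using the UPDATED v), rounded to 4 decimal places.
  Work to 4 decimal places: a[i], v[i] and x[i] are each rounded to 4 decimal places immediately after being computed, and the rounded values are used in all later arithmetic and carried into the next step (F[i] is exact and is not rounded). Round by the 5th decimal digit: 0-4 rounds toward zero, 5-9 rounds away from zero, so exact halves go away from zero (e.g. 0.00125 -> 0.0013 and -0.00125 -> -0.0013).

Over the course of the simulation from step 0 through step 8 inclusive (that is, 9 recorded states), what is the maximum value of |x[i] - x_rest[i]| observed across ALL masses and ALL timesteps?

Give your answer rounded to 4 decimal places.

Answer: 3.5683

Derivation:
Step 0: x=[7.0000 14.0000] v=[2.0000 0.0000]
Step 1: x=[7.4800 13.9200] v=[2.4000 -0.4000]
Step 2: x=[7.9952 13.8048] v=[2.5760 -0.5760]
Step 3: x=[8.4952 13.7048] v=[2.4998 -0.4998]
Step 4: x=[8.9319 13.6681] v=[2.1836 -0.1836]
Step 5: x=[9.2675 13.7325] v=[1.6781 0.3219]
Step 6: x=[9.4803 13.9197] v=[1.0641 0.9359]
Step 7: x=[9.5683 14.2317] v=[0.4399 1.5601]
Step 8: x=[9.5494 14.6506] v=[-0.0947 2.0947]
Max displacement = 3.5683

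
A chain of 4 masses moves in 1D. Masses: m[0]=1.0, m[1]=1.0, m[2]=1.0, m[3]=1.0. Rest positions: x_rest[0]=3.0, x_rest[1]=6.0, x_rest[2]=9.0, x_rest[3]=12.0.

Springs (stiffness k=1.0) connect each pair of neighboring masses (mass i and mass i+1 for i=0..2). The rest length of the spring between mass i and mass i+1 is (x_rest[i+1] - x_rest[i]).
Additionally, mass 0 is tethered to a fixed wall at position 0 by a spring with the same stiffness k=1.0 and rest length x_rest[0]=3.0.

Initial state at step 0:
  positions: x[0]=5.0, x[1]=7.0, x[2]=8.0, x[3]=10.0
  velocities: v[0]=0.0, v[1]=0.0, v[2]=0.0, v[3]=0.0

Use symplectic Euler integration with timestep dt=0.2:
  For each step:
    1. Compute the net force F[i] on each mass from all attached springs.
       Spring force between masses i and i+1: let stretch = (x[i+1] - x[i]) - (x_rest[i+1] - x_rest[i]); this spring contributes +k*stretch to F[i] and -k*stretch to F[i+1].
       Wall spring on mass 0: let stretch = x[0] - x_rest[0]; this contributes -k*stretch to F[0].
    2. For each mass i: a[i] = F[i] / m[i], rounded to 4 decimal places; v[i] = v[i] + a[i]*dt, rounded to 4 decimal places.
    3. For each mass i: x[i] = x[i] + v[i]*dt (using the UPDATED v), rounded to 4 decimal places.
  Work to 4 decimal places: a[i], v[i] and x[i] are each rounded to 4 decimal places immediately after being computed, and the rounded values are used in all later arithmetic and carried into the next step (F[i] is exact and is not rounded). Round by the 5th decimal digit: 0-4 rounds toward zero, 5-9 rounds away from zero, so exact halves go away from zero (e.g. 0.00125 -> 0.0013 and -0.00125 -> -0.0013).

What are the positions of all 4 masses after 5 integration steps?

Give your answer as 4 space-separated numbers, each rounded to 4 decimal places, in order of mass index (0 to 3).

Step 0: x=[5.0000 7.0000 8.0000 10.0000] v=[0.0000 0.0000 0.0000 0.0000]
Step 1: x=[4.8800 6.9600 8.0400 10.0400] v=[-0.6000 -0.2000 0.2000 0.2000]
Step 2: x=[4.6480 6.8800 8.1168 10.1200] v=[-1.1600 -0.4000 0.3840 0.4000]
Step 3: x=[4.3194 6.7602 8.2243 10.2399] v=[-1.6432 -0.5990 0.5373 0.5994]
Step 4: x=[3.9156 6.6013 8.3538 10.3992] v=[-2.0189 -0.7943 0.6476 0.7963]
Step 5: x=[3.4626 6.4051 8.4950 10.5966] v=[-2.2649 -0.9809 0.7062 0.9872]

Answer: 3.4626 6.4051 8.4950 10.5966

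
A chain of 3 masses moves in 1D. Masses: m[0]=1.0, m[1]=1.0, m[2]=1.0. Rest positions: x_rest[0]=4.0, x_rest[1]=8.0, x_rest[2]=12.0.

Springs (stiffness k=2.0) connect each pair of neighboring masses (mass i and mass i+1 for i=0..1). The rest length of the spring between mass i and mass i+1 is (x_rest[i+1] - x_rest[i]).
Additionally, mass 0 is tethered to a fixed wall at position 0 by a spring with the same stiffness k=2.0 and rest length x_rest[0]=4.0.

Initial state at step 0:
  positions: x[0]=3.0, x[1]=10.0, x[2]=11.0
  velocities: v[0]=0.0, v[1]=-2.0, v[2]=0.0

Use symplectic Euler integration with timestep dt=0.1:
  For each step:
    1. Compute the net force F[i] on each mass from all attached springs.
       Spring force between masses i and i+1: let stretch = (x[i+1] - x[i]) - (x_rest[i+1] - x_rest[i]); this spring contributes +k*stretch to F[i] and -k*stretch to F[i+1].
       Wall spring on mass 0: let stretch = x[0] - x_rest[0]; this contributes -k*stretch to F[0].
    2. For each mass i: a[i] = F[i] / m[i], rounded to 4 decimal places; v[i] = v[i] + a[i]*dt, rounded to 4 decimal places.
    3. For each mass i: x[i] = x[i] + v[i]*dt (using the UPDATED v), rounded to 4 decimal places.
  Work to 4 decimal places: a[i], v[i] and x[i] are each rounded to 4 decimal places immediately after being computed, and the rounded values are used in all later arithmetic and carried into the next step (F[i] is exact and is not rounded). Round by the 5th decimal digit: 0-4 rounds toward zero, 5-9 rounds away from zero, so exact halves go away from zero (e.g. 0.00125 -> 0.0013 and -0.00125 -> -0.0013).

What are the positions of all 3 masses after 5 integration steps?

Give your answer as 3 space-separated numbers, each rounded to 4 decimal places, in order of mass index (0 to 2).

Answer: 3.9408 7.6027 11.7051

Derivation:
Step 0: x=[3.0000 10.0000 11.0000] v=[0.0000 -2.0000 0.0000]
Step 1: x=[3.0800 9.6800 11.0600] v=[0.8000 -3.2000 0.6000]
Step 2: x=[3.2304 9.2556 11.1724] v=[1.5040 -4.2440 1.1240]
Step 3: x=[3.4367 8.7490 11.3265] v=[2.0630 -5.0657 1.5406]
Step 4: x=[3.6805 8.1877 11.5090] v=[2.4381 -5.6127 1.8251]
Step 5: x=[3.9408 7.6027 11.7051] v=[2.6034 -5.8499 1.9608]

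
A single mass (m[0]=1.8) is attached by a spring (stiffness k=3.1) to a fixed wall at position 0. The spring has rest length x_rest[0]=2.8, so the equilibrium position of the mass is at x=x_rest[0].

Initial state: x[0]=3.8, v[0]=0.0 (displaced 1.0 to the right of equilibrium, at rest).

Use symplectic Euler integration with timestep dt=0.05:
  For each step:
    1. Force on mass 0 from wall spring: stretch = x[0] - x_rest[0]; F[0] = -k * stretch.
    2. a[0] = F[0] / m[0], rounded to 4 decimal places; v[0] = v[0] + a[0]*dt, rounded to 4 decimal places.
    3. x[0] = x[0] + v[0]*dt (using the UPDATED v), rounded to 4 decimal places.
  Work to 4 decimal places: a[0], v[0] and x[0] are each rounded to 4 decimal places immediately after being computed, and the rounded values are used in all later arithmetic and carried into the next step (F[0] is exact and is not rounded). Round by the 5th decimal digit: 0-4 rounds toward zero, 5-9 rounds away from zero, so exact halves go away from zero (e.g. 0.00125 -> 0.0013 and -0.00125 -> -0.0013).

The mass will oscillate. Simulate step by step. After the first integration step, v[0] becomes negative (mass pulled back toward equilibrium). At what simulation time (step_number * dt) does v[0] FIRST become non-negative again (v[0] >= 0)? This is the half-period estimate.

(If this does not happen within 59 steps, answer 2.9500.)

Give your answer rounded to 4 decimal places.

Step 0: x=[3.8000] v=[0.0000]
Step 1: x=[3.7957] v=[-0.0861]
Step 2: x=[3.7871] v=[-0.1718]
Step 3: x=[3.7743] v=[-0.2568]
Step 4: x=[3.7573] v=[-0.3407]
Step 5: x=[3.7361] v=[-0.4231]
Step 6: x=[3.7109] v=[-0.5037]
Step 7: x=[3.6818] v=[-0.5821]
Step 8: x=[3.6489] v=[-0.6580]
Step 9: x=[3.6123] v=[-0.7311]
Step 10: x=[3.5722] v=[-0.8011]
Step 11: x=[3.5288] v=[-0.8676]
Step 12: x=[3.4823] v=[-0.9304]
Step 13: x=[3.4328] v=[-0.9892]
Step 14: x=[3.3806] v=[-1.0437]
Step 15: x=[3.3259] v=[-1.0937]
Step 16: x=[3.2690] v=[-1.1390]
Step 17: x=[3.2100] v=[-1.1794]
Step 18: x=[3.1493] v=[-1.2147]
Step 19: x=[3.0871] v=[-1.2448]
Step 20: x=[3.0236] v=[-1.2695]
Step 21: x=[2.9592] v=[-1.2888]
Step 22: x=[2.8941] v=[-1.3025]
Step 23: x=[2.8286] v=[-1.3106]
Step 24: x=[2.7629] v=[-1.3131]
Step 25: x=[2.6974] v=[-1.3099]
Step 26: x=[2.6323] v=[-1.3011]
Step 27: x=[2.5680] v=[-1.2867]
Step 28: x=[2.5047] v=[-1.2667]
Step 29: x=[2.4426] v=[-1.2413]
Step 30: x=[2.3821] v=[-1.2105]
Step 31: x=[2.3234] v=[-1.1745]
Step 32: x=[2.2667] v=[-1.1335]
Step 33: x=[2.2123] v=[-1.0876]
Step 34: x=[2.1605] v=[-1.0370]
Step 35: x=[2.1114] v=[-0.9819]
Step 36: x=[2.0653] v=[-0.9226]
Step 37: x=[2.0223] v=[-0.8593]
Step 38: x=[1.9827] v=[-0.7923]
Step 39: x=[1.9466] v=[-0.7219]
Step 40: x=[1.9142] v=[-0.6484]
Step 41: x=[1.8856] v=[-0.5721]
Step 42: x=[1.8609] v=[-0.4934]
Step 43: x=[1.8403] v=[-0.4125]
Step 44: x=[1.8238] v=[-0.3299]
Step 45: x=[1.8115] v=[-0.2458]
Step 46: x=[1.8035] v=[-0.1607]
Step 47: x=[1.7998] v=[-0.0749]
Step 48: x=[1.8004] v=[0.0112]
First v>=0 after going negative at step 48, time=2.4000

Answer: 2.4000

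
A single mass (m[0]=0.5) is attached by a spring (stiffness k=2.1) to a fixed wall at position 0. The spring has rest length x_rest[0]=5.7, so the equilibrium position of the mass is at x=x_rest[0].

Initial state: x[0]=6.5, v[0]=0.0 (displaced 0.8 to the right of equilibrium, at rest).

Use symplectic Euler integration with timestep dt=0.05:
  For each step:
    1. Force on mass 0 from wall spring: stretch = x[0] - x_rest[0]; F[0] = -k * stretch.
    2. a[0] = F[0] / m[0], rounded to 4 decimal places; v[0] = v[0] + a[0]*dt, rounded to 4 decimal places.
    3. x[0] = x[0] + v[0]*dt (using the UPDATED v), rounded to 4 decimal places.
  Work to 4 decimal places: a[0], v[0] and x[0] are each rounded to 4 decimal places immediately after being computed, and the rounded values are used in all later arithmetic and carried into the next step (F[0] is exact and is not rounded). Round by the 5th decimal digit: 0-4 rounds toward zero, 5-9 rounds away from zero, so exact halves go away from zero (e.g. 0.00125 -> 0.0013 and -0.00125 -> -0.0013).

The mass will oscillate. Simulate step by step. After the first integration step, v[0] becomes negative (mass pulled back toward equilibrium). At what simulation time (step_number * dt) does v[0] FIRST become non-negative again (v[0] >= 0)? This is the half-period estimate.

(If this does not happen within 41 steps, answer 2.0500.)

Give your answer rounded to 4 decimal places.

Answer: 1.5500

Derivation:
Step 0: x=[6.5000] v=[0.0000]
Step 1: x=[6.4916] v=[-0.1680]
Step 2: x=[6.4749] v=[-0.3342]
Step 3: x=[6.4501] v=[-0.4969]
Step 4: x=[6.4174] v=[-0.6544]
Step 5: x=[6.3771] v=[-0.8051]
Step 6: x=[6.3297] v=[-0.9473]
Step 7: x=[6.2757] v=[-1.0795]
Step 8: x=[6.2157] v=[-1.2004]
Step 9: x=[6.1503] v=[-1.3087]
Step 10: x=[6.0801] v=[-1.4033]
Step 11: x=[6.0059] v=[-1.4831]
Step 12: x=[5.9285] v=[-1.5473]
Step 13: x=[5.8487] v=[-1.5953]
Step 14: x=[5.7674] v=[-1.6265]
Step 15: x=[5.6854] v=[-1.6407]
Step 16: x=[5.6035] v=[-1.6376]
Step 17: x=[5.5226] v=[-1.6173]
Step 18: x=[5.4436] v=[-1.5800]
Step 19: x=[5.3673] v=[-1.5262]
Step 20: x=[5.2945] v=[-1.4563]
Step 21: x=[5.2259] v=[-1.3711]
Step 22: x=[5.1623] v=[-1.2715]
Step 23: x=[5.1044] v=[-1.1586]
Step 24: x=[5.0527] v=[-1.0335]
Step 25: x=[5.0078] v=[-0.8976]
Step 26: x=[4.9702] v=[-0.7522]
Step 27: x=[4.9403] v=[-0.5989]
Step 28: x=[4.9183] v=[-0.4394]
Step 29: x=[4.9045] v=[-0.2752]
Step 30: x=[4.8991] v=[-0.1081]
Step 31: x=[4.9021] v=[0.0601]
First v>=0 after going negative at step 31, time=1.5500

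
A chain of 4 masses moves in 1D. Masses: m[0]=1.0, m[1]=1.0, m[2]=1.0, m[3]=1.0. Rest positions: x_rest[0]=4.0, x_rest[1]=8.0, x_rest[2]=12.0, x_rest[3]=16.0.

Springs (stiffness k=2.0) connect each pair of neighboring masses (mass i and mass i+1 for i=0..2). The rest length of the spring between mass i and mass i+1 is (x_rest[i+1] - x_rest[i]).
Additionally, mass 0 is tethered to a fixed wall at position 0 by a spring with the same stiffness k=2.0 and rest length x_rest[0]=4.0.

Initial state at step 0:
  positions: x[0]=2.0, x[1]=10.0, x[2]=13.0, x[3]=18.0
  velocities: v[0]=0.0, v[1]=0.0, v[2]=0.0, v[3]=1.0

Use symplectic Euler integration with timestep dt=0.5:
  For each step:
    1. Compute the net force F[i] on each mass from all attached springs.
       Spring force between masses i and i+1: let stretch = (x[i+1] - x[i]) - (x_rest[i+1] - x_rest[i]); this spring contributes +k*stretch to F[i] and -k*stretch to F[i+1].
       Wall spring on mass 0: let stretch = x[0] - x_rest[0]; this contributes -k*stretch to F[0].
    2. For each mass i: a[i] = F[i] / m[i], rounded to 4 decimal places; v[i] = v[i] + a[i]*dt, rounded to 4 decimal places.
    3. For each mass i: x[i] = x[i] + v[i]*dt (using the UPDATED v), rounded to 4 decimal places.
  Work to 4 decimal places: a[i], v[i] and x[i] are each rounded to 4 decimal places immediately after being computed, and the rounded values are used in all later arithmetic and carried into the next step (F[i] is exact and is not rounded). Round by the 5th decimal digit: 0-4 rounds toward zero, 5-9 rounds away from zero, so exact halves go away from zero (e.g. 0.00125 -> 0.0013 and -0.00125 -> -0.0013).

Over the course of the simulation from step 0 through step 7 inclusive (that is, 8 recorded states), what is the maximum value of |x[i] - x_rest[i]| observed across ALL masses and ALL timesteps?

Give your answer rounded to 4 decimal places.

Step 0: x=[2.0000 10.0000 13.0000 18.0000] v=[0.0000 0.0000 0.0000 1.0000]
Step 1: x=[5.0000 7.5000 14.0000 18.0000] v=[6.0000 -5.0000 2.0000 0.0000]
Step 2: x=[6.7500 7.0000 13.7500 18.0000] v=[3.5000 -1.0000 -0.5000 0.0000]
Step 3: x=[5.2500 9.7500 12.2500 17.8750] v=[-3.0000 5.5000 -3.0000 -0.2500]
Step 4: x=[3.3750 11.5000 12.3125 16.9375] v=[-3.7500 3.5000 0.1250 -1.8750]
Step 5: x=[3.8750 9.5938 14.2813 15.6875] v=[1.0000 -3.8125 3.9375 -2.5000]
Step 6: x=[5.2969 7.1719 14.6094 15.7344] v=[2.8438 -4.8438 0.6562 0.0938]
Step 7: x=[5.0079 7.5313 11.7813 17.2188] v=[-0.5781 0.7187 -5.6563 2.9688]
Max displacement = 3.5000

Answer: 3.5000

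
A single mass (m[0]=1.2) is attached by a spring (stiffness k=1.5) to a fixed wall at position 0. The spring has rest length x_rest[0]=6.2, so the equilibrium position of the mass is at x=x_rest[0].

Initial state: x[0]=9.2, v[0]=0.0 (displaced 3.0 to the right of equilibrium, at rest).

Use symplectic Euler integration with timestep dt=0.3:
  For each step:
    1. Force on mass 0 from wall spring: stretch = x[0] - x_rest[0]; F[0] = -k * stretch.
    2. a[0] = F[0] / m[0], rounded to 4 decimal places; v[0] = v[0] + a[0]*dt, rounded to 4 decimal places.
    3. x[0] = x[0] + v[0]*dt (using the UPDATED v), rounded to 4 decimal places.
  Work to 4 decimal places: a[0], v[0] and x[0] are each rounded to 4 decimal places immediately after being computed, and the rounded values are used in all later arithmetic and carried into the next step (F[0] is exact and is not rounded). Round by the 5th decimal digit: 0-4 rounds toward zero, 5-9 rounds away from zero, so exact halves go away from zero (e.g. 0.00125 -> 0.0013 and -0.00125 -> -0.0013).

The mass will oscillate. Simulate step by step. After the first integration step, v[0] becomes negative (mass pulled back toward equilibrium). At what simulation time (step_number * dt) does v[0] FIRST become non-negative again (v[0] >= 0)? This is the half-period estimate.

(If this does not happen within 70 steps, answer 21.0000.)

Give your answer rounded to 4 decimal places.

Step 0: x=[9.2000] v=[0.0000]
Step 1: x=[8.8625] v=[-1.1250]
Step 2: x=[8.2255] v=[-2.1234]
Step 3: x=[7.3606] v=[-2.8830]
Step 4: x=[6.3651] v=[-3.3182]
Step 5: x=[5.3511] v=[-3.3801]
Step 6: x=[4.4326] v=[-3.0618]
Step 7: x=[3.7129] v=[-2.3990]
Step 8: x=[3.2730] v=[-1.4663]
Step 9: x=[3.1624] v=[-0.3687]
Step 10: x=[3.3935] v=[0.7704]
First v>=0 after going negative at step 10, time=3.0000

Answer: 3.0000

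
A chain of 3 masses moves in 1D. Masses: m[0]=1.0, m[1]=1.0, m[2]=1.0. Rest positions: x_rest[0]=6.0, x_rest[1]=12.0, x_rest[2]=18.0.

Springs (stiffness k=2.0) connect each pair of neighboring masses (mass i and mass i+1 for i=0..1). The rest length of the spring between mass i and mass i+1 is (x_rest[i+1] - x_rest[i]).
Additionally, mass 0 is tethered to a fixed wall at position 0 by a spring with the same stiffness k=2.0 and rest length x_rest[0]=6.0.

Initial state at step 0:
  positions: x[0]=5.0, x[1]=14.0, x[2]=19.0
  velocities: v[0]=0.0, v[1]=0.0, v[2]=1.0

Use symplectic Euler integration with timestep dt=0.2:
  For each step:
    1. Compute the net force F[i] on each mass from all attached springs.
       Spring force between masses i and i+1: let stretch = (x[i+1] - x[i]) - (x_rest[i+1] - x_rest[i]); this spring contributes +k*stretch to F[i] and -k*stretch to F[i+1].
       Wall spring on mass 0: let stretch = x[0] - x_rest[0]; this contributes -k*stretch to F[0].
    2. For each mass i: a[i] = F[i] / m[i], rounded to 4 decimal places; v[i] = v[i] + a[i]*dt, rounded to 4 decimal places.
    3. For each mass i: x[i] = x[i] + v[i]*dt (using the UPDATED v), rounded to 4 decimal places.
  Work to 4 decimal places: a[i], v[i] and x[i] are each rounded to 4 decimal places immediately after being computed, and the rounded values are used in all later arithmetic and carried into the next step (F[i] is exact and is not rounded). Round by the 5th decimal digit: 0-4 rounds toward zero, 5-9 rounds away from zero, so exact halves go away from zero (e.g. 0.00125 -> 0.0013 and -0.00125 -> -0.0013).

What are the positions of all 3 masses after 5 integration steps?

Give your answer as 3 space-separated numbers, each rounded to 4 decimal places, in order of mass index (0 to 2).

Answer: 7.6235 11.7925 20.0460

Derivation:
Step 0: x=[5.0000 14.0000 19.0000] v=[0.0000 0.0000 1.0000]
Step 1: x=[5.3200 13.6800 19.2800] v=[1.6000 -1.6000 1.4000]
Step 2: x=[5.8832 13.1392 19.5920] v=[2.8160 -2.7040 1.5600]
Step 3: x=[6.5562 12.5341 19.8678] v=[3.3651 -3.0253 1.3789]
Step 4: x=[7.1830 12.0375 20.0369] v=[3.1338 -2.4830 0.8454]
Step 5: x=[7.6235 11.7925 20.0460] v=[2.2024 -1.2250 0.0456]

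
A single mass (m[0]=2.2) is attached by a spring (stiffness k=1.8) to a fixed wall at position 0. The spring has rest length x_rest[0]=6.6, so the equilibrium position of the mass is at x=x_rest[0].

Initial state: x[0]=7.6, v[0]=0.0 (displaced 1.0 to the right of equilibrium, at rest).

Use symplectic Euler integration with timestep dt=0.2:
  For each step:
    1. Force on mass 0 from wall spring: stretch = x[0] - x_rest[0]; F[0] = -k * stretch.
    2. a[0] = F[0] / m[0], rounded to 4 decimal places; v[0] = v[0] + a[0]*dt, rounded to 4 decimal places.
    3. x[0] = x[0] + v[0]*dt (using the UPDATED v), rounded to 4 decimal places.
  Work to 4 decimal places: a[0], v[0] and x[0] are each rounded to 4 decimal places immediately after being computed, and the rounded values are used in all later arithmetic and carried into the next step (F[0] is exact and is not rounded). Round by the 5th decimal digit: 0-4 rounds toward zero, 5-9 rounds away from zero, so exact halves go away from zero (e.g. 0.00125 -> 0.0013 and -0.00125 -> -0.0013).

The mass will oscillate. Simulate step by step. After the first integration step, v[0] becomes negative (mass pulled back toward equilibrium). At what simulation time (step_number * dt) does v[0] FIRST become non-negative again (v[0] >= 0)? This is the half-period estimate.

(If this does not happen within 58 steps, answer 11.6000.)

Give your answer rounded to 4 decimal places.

Step 0: x=[7.6000] v=[0.0000]
Step 1: x=[7.5673] v=[-0.1636]
Step 2: x=[7.5029] v=[-0.3219]
Step 3: x=[7.4090] v=[-0.4696]
Step 4: x=[7.2886] v=[-0.6020]
Step 5: x=[7.1457] v=[-0.7147]
Step 6: x=[6.9849] v=[-0.8040]
Step 7: x=[6.8115] v=[-0.8670]
Step 8: x=[6.6312] v=[-0.9016]
Step 9: x=[6.4499] v=[-0.9067]
Step 10: x=[6.2735] v=[-0.8821]
Step 11: x=[6.1078] v=[-0.8287]
Step 12: x=[5.9582] v=[-0.7482]
Step 13: x=[5.8296] v=[-0.6432]
Step 14: x=[5.7262] v=[-0.5171]
Step 15: x=[5.6514] v=[-0.3741]
Step 16: x=[5.6076] v=[-0.2189]
Step 17: x=[5.5963] v=[-0.0565]
Step 18: x=[5.6178] v=[0.1077]
First v>=0 after going negative at step 18, time=3.6000

Answer: 3.6000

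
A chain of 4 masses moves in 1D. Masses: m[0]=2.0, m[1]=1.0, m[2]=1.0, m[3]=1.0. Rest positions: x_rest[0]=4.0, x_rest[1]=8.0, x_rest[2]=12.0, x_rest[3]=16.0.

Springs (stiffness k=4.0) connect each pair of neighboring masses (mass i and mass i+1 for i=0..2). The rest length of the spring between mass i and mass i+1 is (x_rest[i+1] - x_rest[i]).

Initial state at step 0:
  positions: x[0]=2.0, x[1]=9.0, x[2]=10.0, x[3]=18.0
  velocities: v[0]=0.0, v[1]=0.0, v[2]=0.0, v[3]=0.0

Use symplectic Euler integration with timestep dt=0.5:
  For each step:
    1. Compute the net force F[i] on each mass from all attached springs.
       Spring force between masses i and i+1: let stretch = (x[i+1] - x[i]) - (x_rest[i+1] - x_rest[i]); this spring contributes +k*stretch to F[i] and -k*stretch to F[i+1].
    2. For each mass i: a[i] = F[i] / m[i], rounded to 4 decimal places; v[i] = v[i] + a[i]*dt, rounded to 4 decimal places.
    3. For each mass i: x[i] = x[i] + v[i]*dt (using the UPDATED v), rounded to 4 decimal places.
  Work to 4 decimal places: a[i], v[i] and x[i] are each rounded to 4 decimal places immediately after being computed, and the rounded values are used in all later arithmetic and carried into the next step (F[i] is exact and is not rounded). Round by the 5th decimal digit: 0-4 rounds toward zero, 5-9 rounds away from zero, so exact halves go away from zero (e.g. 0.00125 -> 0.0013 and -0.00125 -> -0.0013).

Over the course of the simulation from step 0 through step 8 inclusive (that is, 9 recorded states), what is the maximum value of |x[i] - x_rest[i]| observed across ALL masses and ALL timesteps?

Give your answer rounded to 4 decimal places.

Answer: 6.6250

Derivation:
Step 0: x=[2.0000 9.0000 10.0000 18.0000] v=[0.0000 0.0000 0.0000 0.0000]
Step 1: x=[3.5000 3.0000 17.0000 14.0000] v=[3.0000 -12.0000 14.0000 -8.0000]
Step 2: x=[2.7500 11.5000 7.0000 17.0000] v=[-1.5000 17.0000 -20.0000 6.0000]
Step 3: x=[4.3750 6.7500 11.5000 14.0000] v=[3.2500 -9.5000 9.0000 -6.0000]
Step 4: x=[5.1875 4.3750 13.7500 12.5000] v=[1.6250 -4.7500 4.5000 -3.0000]
Step 5: x=[3.5938 12.1875 5.3750 16.2500] v=[-3.1875 15.6250 -16.7500 7.5000]
Step 6: x=[4.2969 4.5938 14.6875 13.1250] v=[1.4062 -15.1874 18.6250 -6.2500]
Step 7: x=[3.1485 6.7969 12.3438 15.5625] v=[-2.2969 4.4062 -4.6874 4.8750]
Step 8: x=[1.8243 10.8985 7.6719 18.7813] v=[-2.6485 8.2032 -9.3438 6.4376]
Max displacement = 6.6250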